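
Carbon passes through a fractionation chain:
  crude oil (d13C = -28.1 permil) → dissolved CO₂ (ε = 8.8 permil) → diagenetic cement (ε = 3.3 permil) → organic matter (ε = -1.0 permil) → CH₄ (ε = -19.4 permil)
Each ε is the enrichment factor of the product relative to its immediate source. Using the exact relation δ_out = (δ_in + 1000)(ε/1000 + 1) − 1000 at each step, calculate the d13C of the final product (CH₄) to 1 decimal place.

step 1: δ = (-28.10 + 1000)·(8.8/1000 + 1) − 1000 = -19.55 permil
step 2: δ = (-19.55 + 1000)·(3.3/1000 + 1) − 1000 = -16.31 permil
step 3: δ = (-16.31 + 1000)·(-1.0/1000 + 1) − 1000 = -17.30 permil
step 4: δ = (-17.30 + 1000)·(-19.4/1000 + 1) − 1000 = -36.36 permil

-36.4 permil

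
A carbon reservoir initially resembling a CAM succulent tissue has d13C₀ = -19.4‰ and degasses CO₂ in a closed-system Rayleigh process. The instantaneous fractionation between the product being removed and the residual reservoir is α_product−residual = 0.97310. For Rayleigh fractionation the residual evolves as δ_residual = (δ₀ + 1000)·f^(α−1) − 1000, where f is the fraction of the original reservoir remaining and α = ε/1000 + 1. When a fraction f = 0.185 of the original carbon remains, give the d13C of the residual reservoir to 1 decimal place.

26.1‰

Rayleigh residual: δ_res = (δ₀ + 1000)·f^(α−1) − 1000
α − 1 = -0.02690
f^(α−1) = 0.185^(-0.02690) = 1.046437
δ_res = (-19.4 + 1000) × 1.046437 − 1000 = 1026.136 − 1000 = 26.14‰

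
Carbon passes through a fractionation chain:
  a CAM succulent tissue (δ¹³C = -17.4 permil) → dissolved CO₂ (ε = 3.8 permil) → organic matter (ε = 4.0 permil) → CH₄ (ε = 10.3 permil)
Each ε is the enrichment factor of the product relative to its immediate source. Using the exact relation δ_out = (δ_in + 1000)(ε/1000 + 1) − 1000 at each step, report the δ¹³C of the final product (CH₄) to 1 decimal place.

0.5 permil

step 1: δ = (-17.40 + 1000)·(3.8/1000 + 1) − 1000 = -13.67 permil
step 2: δ = (-13.67 + 1000)·(4.0/1000 + 1) − 1000 = -9.72 permil
step 3: δ = (-9.72 + 1000)·(10.3/1000 + 1) − 1000 = 0.48 permil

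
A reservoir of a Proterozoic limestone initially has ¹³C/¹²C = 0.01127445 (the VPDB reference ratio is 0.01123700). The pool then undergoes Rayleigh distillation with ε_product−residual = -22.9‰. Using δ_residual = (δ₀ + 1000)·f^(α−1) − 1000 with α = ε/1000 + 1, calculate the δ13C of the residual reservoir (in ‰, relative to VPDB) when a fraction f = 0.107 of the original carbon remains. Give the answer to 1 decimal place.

δ₀ = (0.01127445/0.01123700 − 1)×1000 = (1.003333 − 1)×1000 = 3.333‰
α − 1 = ε/1000 = -0.0229
f^(α−1) = 0.107^(-0.0229) = 1.052512
δ_res = (3.333 + 1000) × 1.052512 − 1000 = 1056.020 − 1000 = 56.02‰

56.0‰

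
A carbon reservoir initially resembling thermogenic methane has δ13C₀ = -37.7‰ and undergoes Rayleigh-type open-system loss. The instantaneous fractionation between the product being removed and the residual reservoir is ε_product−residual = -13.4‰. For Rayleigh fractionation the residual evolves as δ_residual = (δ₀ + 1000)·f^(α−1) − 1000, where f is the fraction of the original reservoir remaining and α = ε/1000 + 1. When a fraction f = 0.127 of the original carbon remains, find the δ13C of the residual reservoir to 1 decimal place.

-10.7‰

Rayleigh residual: δ_res = (δ₀ + 1000)·f^(α−1) − 1000
α = ε/1000 + 1 = 0.98660, so α − 1 = -0.01340
f^(α−1) = 0.127^(-0.01340) = 1.028038
δ_res = (-37.7 + 1000) × 1.028038 − 1000 = 989.281 − 1000 = -10.72‰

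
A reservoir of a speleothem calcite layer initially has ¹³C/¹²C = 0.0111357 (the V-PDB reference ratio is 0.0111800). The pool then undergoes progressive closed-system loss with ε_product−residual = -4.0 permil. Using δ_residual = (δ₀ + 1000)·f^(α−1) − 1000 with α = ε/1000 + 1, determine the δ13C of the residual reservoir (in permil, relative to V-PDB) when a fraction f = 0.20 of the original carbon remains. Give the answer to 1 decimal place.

δ₀ = (0.0111357/0.0111800 − 1)×1000 = (0.996038 − 1)×1000 = -3.962 permil
α − 1 = ε/1000 = -0.0040
f^(α−1) = 0.20^(-0.0040) = 1.006459
δ_res = (-3.962 + 1000) × 1.006459 − 1000 = 1002.470 − 1000 = 2.47 permil

2.5 permil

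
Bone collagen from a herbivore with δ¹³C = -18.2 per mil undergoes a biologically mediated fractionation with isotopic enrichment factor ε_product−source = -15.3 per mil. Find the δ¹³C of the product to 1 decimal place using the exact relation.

-33.2 per mil

Exactly, δ_product = (δ_source + 1000)·(ε/1000 + 1) − 1000.
δ_product = (-18.2 + 1000) × (-15.3/1000 + 1) − 1000
δ_product = -33.22 per mil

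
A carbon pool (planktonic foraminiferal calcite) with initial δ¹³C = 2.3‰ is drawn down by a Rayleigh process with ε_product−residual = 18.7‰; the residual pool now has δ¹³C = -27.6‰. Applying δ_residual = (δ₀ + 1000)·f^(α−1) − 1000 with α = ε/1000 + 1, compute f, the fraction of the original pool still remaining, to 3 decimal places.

α − 1 = ε/1000 = 0.0187
(δ_res + 1000)/(δ₀ + 1000) = (-27.6 + 1000)/(2.3 + 1000) = 972.4/1002.3 = 0.970169
f = 0.970169^(1/0.0187) = exp(ln(0.970169)/0.0187) = exp(-0.03029/0.0187)
f = exp(-1.6195) = 0.1980

0.198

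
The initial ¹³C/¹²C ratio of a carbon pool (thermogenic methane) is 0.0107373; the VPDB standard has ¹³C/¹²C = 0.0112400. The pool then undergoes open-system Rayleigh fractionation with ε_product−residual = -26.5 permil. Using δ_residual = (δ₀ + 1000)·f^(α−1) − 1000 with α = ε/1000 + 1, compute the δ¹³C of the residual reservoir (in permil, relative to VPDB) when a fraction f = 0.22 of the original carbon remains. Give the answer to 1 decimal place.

-5.6 permil

δ₀ = (0.0107373/0.0112400 − 1)×1000 = (0.955276 − 1)×1000 = -44.724 permil
α − 1 = ε/1000 = -0.0265
f^(α−1) = 0.22^(-0.0265) = 1.040940
δ_res = (-44.724 + 1000) × 1.040940 − 1000 = 994.385 − 1000 = -5.61 permil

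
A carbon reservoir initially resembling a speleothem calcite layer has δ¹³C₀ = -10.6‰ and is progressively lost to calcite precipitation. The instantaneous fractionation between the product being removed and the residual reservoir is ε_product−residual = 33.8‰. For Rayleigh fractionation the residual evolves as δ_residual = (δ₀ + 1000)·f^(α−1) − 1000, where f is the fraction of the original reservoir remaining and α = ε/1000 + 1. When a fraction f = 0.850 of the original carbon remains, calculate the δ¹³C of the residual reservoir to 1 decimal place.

-16.0‰

Rayleigh residual: δ_res = (δ₀ + 1000)·f^(α−1) − 1000
α = ε/1000 + 1 = 1.03380, so α − 1 = 0.03380
f^(α−1) = 0.850^(0.03380) = 0.994522
δ_res = (-10.6 + 1000) × 0.994522 − 1000 = 983.980 − 1000 = -16.02‰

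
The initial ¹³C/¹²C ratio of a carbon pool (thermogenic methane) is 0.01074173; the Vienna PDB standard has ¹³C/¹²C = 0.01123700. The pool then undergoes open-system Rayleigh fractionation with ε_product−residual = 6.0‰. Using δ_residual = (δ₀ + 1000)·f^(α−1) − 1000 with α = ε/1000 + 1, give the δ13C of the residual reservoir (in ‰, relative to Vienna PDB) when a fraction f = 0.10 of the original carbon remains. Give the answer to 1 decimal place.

-57.2‰

δ₀ = (0.01074173/0.01123700 − 1)×1000 = (0.955925 − 1)×1000 = -44.075‰
α − 1 = ε/1000 = 0.0060
f^(α−1) = 0.10^(0.0060) = 0.986279
δ_res = (-44.075 + 1000) × 0.986279 − 1000 = 942.809 − 1000 = -57.19‰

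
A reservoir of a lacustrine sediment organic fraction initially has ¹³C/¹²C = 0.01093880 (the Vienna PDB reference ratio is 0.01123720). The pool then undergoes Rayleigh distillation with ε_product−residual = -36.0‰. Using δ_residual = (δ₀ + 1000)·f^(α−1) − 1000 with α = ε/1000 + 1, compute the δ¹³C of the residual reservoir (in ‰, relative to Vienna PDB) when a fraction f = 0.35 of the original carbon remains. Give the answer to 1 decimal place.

10.9‰

δ₀ = (0.01093880/0.01123720 − 1)×1000 = (0.973445 − 1)×1000 = -26.555‰
α − 1 = ε/1000 = -0.0360
f^(α−1) = 0.35^(-0.0360) = 1.038517
δ_res = (-26.555 + 1000) × 1.038517 − 1000 = 1010.939 − 1000 = 10.94‰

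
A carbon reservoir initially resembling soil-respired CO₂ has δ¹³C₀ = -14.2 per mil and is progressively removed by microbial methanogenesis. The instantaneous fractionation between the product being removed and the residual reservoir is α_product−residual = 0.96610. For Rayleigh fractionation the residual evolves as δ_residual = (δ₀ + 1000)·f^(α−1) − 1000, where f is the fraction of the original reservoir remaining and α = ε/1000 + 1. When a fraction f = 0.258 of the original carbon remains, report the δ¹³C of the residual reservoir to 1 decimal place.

32.1 per mil

Rayleigh residual: δ_res = (δ₀ + 1000)·f^(α−1) − 1000
α − 1 = -0.03390
f^(α−1) = 0.258^(-0.03390) = 1.046999
δ_res = (-14.2 + 1000) × 1.046999 − 1000 = 1032.131 − 1000 = 32.13 per mil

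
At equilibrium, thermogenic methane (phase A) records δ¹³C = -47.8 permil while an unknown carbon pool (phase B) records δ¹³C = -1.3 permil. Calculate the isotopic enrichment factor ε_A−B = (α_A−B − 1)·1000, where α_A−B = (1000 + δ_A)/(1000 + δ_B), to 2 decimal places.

α_A−B = (1000 + -47.8) / (1000 + -1.3) = 952.2 / 998.7 = 0.953439
ε_A−B = (0.953439 − 1) × 1000 = -46.561 permil
(The approximation ε ≈ δ_A − δ_B would give -46.5 permil.)

-46.56 permil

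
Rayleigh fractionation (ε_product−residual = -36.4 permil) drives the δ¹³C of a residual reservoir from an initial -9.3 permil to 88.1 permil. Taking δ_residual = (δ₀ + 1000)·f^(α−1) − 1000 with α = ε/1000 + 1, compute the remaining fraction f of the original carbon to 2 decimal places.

0.08

α − 1 = ε/1000 = -0.0364
(δ_res + 1000)/(δ₀ + 1000) = (88.1 + 1000)/(-9.3 + 1000) = 1088.1/990.7 = 1.098314
f = 1.098314^(1/-0.0364) = exp(ln(1.098314)/-0.0364) = exp(0.09378/-0.0364)
f = exp(-2.5763) = 0.0761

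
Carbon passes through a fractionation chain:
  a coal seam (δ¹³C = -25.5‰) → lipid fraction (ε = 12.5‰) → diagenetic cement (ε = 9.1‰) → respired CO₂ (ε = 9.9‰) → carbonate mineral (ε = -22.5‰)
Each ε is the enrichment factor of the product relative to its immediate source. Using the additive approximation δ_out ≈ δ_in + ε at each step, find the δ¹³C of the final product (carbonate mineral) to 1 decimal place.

step 1: δ ≈ -25.5 + (12.5) = -13.0‰
step 2: δ ≈ -13.0 + (9.1) = -3.9‰
step 3: δ ≈ -3.9 + (9.9) = 6.0‰
step 4: δ ≈ 6.0 + (-22.5) = -16.5‰

-16.5‰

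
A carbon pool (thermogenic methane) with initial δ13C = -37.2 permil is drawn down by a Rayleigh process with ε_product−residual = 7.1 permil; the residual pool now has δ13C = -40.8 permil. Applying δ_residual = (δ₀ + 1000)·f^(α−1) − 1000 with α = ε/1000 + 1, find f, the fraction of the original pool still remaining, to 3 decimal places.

0.590

α − 1 = ε/1000 = 0.0071
(δ_res + 1000)/(δ₀ + 1000) = (-40.8 + 1000)/(-37.2 + 1000) = 959.2/962.8 = 0.996261
f = 0.996261^(1/0.0071) = exp(ln(0.996261)/0.0071) = exp(-0.00375/0.0071)
f = exp(-0.5276) = 0.5900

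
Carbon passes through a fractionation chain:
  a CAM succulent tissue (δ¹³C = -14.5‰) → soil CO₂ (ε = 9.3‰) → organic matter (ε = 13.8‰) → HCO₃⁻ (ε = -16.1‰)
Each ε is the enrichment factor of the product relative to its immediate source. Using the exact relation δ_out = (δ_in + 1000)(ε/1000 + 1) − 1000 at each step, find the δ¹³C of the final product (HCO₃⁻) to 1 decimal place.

step 1: δ = (-14.50 + 1000)·(9.3/1000 + 1) − 1000 = -5.33‰
step 2: δ = (-5.33 + 1000)·(13.8/1000 + 1) − 1000 = 8.39‰
step 3: δ = (8.39 + 1000)·(-16.1/1000 + 1) − 1000 = -7.84‰

-7.8‰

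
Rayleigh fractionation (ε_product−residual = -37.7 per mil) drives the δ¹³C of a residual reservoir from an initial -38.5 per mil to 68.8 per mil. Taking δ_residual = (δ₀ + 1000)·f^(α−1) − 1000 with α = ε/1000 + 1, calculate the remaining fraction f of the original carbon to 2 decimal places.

0.06

α − 1 = ε/1000 = -0.0377
(δ_res + 1000)/(δ₀ + 1000) = (68.8 + 1000)/(-38.5 + 1000) = 1068.8/961.5 = 1.111596
f = 1.111596^(1/-0.0377) = exp(ln(1.111596)/-0.0377) = exp(0.10580/-0.0377)
f = exp(-2.8063) = 0.0604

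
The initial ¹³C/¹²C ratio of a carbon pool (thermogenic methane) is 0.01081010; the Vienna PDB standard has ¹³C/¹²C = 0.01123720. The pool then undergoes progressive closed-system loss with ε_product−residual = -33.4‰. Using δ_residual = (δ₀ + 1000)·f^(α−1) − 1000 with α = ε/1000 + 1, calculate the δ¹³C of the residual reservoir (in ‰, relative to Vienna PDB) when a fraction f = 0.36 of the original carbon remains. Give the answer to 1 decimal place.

-4.6‰

δ₀ = (0.01081010/0.01123720 − 1)×1000 = (0.961992 − 1)×1000 = -38.008‰
α − 1 = ε/1000 = -0.0334
f^(α−1) = 0.36^(-0.0334) = 1.034712
δ_res = (-38.008 + 1000) × 1.034712 − 1000 = 995.385 − 1000 = -4.61‰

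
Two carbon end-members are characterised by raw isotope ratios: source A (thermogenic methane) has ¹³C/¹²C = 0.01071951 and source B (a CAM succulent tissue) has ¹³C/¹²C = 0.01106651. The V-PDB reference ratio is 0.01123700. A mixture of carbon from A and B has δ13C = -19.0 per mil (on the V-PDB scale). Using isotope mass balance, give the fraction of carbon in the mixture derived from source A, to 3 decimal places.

0.124

δ_A = (0.01071951/0.01123700 − 1)×1000 = (0.953948 − 1)×1000 = -46.052 per mil
δ_B = (0.01106651/0.01123700 − 1)×1000 = (0.984828 − 1)×1000 = -15.172 per mil
f_A = (δ_mix − δ_B)/(δ_A − δ_B) = (-19.0 − (-15.172))/(-46.052 − (-15.172))
f_A = -3.828 / -30.880 = 0.1240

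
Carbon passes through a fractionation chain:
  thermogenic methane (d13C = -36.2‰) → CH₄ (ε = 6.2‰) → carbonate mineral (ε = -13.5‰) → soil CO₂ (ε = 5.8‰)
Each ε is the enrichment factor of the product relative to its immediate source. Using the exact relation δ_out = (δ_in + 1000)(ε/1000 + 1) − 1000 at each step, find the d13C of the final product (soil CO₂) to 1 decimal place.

step 1: δ = (-36.20 + 1000)·(6.2/1000 + 1) − 1000 = -30.22‰
step 2: δ = (-30.22 + 1000)·(-13.5/1000 + 1) − 1000 = -43.32‰
step 3: δ = (-43.32 + 1000)·(5.8/1000 + 1) − 1000 = -37.77‰

-37.8‰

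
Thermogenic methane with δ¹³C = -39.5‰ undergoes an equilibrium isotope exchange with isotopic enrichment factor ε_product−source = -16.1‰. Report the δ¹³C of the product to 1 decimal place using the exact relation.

Exactly, δ_product = (δ_source + 1000)·(ε/1000 + 1) − 1000.
δ_product = (-39.5 + 1000) × (-16.1/1000 + 1) − 1000
δ_product = -54.96‰

-55.0‰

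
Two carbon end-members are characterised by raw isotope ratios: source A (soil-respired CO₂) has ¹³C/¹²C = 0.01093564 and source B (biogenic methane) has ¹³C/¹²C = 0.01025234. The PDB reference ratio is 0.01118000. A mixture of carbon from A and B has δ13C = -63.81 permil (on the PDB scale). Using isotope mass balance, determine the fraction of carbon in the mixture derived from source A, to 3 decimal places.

0.314

δ_A = (0.01093564/0.01118000 − 1)×1000 = (0.978143 − 1)×1000 = -21.857 permil
δ_B = (0.01025234/0.01118000 − 1)×1000 = (0.917025 − 1)×1000 = -82.975 permil
f_A = (δ_mix − δ_B)/(δ_A − δ_B) = (-63.81 − (-82.975))/(-21.857 − (-82.975))
f_A = 19.165 / 61.118 = 0.3136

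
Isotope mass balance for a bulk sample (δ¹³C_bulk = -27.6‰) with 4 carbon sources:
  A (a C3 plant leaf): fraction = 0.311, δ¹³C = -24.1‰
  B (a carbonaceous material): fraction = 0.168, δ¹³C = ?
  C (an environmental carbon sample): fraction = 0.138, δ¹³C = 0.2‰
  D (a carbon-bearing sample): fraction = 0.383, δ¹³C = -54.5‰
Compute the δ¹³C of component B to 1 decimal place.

4.4‰

Isotope mass balance: δ_bulk = Σ fᵢ·δᵢ.
-27.6 = 0.311×(-24.1) + 0.168×δ_B + 0.138×(0.2) + 0.383×(-54.5)
0.168·δ_B = -27.6 − (-28.341) = 0.741
δ_B = 0.741 / 0.168 = 4.41‰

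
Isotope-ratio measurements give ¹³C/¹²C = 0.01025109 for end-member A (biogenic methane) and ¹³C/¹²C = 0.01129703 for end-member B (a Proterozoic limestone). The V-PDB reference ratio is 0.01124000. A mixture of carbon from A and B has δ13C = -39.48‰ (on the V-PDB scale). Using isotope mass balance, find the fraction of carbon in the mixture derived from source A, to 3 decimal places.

0.479

δ_A = (0.01025109/0.01124000 − 1)×1000 = (0.912019 − 1)×1000 = -87.981‰
δ_B = (0.01129703/0.01124000 − 1)×1000 = (1.005074 − 1)×1000 = 5.074‰
f_A = (δ_mix − δ_B)/(δ_A − δ_B) = (-39.48 − (5.074))/(-87.981 − (5.074))
f_A = -44.554 / -93.055 = 0.4788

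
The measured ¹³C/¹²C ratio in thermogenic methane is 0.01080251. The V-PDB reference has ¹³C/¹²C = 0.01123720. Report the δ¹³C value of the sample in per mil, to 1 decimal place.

δ¹³C = (R_sample / R_standard − 1) × 1000
R_sample / R_standard = 0.01080251 / 0.01123720 = 0.961317
δ¹³C = (0.961317 − 1) × 1000 = -38.68 per mil

-38.7 per mil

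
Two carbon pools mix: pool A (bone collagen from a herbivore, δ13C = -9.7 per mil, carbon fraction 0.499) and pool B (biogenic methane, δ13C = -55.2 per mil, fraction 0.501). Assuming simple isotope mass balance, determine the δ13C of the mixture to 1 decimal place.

-32.5 per mil

δ_mix = f_A·δ_A + f_B·δ_B
δ_mix = 0.499 × (-9.7) + 0.501 × (-55.2)
δ_mix = -4.84 + -27.66 = -32.50 per mil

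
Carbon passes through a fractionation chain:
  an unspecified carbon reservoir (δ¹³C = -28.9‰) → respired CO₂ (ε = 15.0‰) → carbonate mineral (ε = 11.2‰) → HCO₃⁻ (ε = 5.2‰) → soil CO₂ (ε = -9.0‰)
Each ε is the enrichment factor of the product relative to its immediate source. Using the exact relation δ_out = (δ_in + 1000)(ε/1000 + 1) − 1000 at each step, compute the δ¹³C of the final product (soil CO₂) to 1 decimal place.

-7.1‰

step 1: δ = (-28.90 + 1000)·(15.0/1000 + 1) − 1000 = -14.33‰
step 2: δ = (-14.33 + 1000)·(11.2/1000 + 1) − 1000 = -3.29‰
step 3: δ = (-3.29 + 1000)·(5.2/1000 + 1) − 1000 = 1.89‰
step 4: δ = (1.89 + 1000)·(-9.0/1000 + 1) − 1000 = -7.13‰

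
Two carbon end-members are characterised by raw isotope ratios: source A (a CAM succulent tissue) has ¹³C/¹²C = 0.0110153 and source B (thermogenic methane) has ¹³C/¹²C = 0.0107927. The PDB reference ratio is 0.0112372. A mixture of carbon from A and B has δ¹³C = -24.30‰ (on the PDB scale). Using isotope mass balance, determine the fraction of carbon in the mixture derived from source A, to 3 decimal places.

0.770

δ_A = (0.0110153/0.0112372 − 1)×1000 = (0.980253 − 1)×1000 = -19.747‰
δ_B = (0.0107927/0.0112372 − 1)×1000 = (0.960444 − 1)×1000 = -39.556‰
f_A = (δ_mix − δ_B)/(δ_A − δ_B) = (-24.30 − (-39.556))/(-19.747 − (-39.556))
f_A = 15.256 / 19.809 = 0.7702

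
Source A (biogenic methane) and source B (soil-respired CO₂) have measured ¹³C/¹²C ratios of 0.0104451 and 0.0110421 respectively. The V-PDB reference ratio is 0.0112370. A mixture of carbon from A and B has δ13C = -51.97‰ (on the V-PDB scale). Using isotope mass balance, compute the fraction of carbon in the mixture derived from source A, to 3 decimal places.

δ_A = (0.0104451/0.0112370 − 1)×1000 = (0.929527 − 1)×1000 = -70.473‰
δ_B = (0.0110421/0.0112370 − 1)×1000 = (0.982656 − 1)×1000 = -17.344‰
f_A = (δ_mix − δ_B)/(δ_A − δ_B) = (-51.97 − (-17.344))/(-70.473 − (-17.344))
f_A = -34.626 / -53.128 = 0.6517

0.652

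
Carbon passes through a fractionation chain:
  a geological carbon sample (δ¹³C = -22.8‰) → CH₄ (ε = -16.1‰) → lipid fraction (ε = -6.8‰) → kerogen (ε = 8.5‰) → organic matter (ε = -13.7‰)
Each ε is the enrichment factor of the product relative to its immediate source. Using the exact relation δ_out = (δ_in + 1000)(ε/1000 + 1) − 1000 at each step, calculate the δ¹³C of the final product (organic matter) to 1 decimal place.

-50.1‰

step 1: δ = (-22.80 + 1000)·(-16.1/1000 + 1) − 1000 = -38.53‰
step 2: δ = (-38.53 + 1000)·(-6.8/1000 + 1) − 1000 = -45.07‰
step 3: δ = (-45.07 + 1000)·(8.5/1000 + 1) − 1000 = -36.95‰
step 4: δ = (-36.95 + 1000)·(-13.7/1000 + 1) − 1000 = -50.15‰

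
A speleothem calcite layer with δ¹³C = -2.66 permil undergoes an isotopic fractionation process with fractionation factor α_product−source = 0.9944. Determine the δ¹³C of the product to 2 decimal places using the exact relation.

δ_product = (δ_source + 1000)·α − 1000
δ_product = (-2.66 + 1000) × 0.9944 − 1000
δ_product = 991.755 − 1000 = -8.245 permil

-8.25 permil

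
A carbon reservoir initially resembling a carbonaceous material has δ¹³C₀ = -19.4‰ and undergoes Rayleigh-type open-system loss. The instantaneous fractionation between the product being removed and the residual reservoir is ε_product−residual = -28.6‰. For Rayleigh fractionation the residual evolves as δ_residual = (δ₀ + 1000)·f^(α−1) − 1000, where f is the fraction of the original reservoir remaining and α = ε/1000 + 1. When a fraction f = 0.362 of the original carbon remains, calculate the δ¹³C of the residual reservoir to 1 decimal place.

9.5‰

Rayleigh residual: δ_res = (δ₀ + 1000)·f^(α−1) − 1000
α = ε/1000 + 1 = 0.97140, so α − 1 = -0.02860
f^(α−1) = 0.362^(-0.02860) = 1.029487
δ_res = (-19.4 + 1000) × 1.029487 − 1000 = 1009.515 − 1000 = 9.52‰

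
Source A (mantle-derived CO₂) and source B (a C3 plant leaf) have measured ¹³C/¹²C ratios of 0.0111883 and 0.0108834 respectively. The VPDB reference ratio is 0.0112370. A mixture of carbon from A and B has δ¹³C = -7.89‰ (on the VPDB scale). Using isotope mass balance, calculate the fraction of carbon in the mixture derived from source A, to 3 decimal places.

δ_A = (0.0111883/0.0112370 − 1)×1000 = (0.995666 − 1)×1000 = -4.334‰
δ_B = (0.0108834/0.0112370 − 1)×1000 = (0.968533 − 1)×1000 = -31.467‰
f_A = (δ_mix − δ_B)/(δ_A − δ_B) = (-7.89 − (-31.467))/(-4.334 − (-31.467))
f_A = 23.577 / 27.134 = 0.8689

0.869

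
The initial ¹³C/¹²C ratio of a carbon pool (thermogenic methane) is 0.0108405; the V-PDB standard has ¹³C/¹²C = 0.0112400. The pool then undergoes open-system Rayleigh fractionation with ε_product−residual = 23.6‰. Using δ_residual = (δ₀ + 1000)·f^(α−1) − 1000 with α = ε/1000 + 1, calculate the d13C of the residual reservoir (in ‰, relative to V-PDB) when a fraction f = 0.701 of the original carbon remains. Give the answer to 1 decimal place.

-43.6‰

δ₀ = (0.0108405/0.0112400 − 1)×1000 = (0.964457 − 1)×1000 = -35.543‰
α − 1 = ε/1000 = 0.0236
f^(α−1) = 0.701^(0.0236) = 0.991651
δ_res = (-35.543 + 1000) × 0.991651 − 1000 = 956.405 − 1000 = -43.59‰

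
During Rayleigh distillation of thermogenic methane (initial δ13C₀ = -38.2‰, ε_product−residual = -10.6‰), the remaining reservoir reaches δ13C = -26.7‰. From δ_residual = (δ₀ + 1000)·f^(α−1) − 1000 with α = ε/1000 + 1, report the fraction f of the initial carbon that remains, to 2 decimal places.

0.33

α − 1 = ε/1000 = -0.0106
(δ_res + 1000)/(δ₀ + 1000) = (-26.7 + 1000)/(-38.2 + 1000) = 973.3/961.8 = 1.011957
f = 1.011957^(1/-0.0106) = exp(ln(1.011957)/-0.0106) = exp(0.01189/-0.0106)
f = exp(-1.1213) = 0.3259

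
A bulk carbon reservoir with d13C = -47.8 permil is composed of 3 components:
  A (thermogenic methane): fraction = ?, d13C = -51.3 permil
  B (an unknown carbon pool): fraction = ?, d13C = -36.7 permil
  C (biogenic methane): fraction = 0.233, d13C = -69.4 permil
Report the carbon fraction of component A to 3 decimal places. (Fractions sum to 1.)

Let f_A and f_B be the unknown fractions; fractions sum to 1 so f_A + f_B = 0.767.
Mass balance: Σ fᵢ·δᵢ = δ_bulk ⇒ f_A·(-51.3) + f_B·(-36.7) = -47.8 − (-16.170) = -31.630
Substitute f_B = 0.767 − f_A:
f_A·(-51.3 − -36.7) = -31.630 − 0.767×(-36.7) = -3.481
f_A = -3.481 / -14.6 = 0.2384

0.238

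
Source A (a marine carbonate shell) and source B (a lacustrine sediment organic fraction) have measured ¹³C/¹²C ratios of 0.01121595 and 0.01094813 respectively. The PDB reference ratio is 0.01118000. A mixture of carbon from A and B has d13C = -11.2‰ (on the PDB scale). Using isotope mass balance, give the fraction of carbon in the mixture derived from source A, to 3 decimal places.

δ_A = (0.01121595/0.01118000 − 1)×1000 = (1.003216 − 1)×1000 = 3.216‰
δ_B = (0.01094813/0.01118000 − 1)×1000 = (0.979260 − 1)×1000 = -20.740‰
f_A = (δ_mix − δ_B)/(δ_A − δ_B) = (-11.2 − (-20.740))/(3.216 − (-20.740))
f_A = 9.540 / 23.955 = 0.3982

0.398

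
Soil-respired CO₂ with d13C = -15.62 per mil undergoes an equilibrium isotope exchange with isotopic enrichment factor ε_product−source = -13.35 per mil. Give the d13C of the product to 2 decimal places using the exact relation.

-28.76 per mil

Exactly, δ_product = (δ_source + 1000)·(ε/1000 + 1) − 1000.
δ_product = (-15.62 + 1000) × (-13.35/1000 + 1) − 1000
δ_product = -28.761 per mil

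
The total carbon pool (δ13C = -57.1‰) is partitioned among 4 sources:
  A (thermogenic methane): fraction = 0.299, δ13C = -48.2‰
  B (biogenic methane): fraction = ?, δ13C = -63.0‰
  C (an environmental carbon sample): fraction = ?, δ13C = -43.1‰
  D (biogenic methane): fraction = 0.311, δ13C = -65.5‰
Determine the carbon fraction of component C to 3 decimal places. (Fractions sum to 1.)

Let f_C and f_B be the unknown fractions; fractions sum to 1 so f_C + f_B = 0.390.
Mass balance: Σ fᵢ·δᵢ = δ_bulk ⇒ f_C·(-43.1) + f_B·(-63.0) = -57.1 − (-34.782) = -22.318
Substitute f_B = 0.390 − f_C:
f_C·(-43.1 − -63.0) = -22.318 − 0.390×(-63.0) = 2.252
f_C = 2.252 / 19.9 = 0.1132

0.113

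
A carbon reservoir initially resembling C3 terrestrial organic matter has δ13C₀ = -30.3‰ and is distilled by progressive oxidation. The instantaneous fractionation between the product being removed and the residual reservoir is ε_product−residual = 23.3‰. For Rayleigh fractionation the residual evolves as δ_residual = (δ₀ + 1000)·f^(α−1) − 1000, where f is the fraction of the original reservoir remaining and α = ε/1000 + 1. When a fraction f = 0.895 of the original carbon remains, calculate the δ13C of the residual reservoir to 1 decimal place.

-32.8‰

Rayleigh residual: δ_res = (δ₀ + 1000)·f^(α−1) − 1000
α = ε/1000 + 1 = 1.02330, so α − 1 = 0.02330
f^(α−1) = 0.895^(0.02330) = 0.997419
δ_res = (-30.3 + 1000) × 0.997419 − 1000 = 967.197 − 1000 = -32.80‰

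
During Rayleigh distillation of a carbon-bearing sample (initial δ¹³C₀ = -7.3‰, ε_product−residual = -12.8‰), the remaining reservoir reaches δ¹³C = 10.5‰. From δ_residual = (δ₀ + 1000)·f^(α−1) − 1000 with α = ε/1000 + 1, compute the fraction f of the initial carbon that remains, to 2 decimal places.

α − 1 = ε/1000 = -0.0128
(δ_res + 1000)/(δ₀ + 1000) = (10.5 + 1000)/(-7.3 + 1000) = 1010.5/992.7 = 1.017931
f = 1.017931^(1/-0.0128) = exp(ln(1.017931)/-0.0128) = exp(0.01777/-0.0128)
f = exp(-1.3884) = 0.2495

0.25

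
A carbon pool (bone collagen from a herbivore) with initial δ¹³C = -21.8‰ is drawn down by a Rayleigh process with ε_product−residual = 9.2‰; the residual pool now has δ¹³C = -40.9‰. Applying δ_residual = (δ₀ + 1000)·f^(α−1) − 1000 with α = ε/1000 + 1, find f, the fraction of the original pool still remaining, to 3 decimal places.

0.117

α − 1 = ε/1000 = 0.0092
(δ_res + 1000)/(δ₀ + 1000) = (-40.9 + 1000)/(-21.8 + 1000) = 959.1/978.2 = 0.980474
f = 0.980474^(1/0.0092) = exp(ln(0.980474)/0.0092) = exp(-0.01972/0.0092)
f = exp(-2.1433) = 0.1173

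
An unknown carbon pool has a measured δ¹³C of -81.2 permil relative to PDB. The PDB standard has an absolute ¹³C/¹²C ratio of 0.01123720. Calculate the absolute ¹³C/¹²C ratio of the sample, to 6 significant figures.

0.0103247

R_sample = R_standard × (δ¹³C/1000 + 1)
R_sample = 0.01123720 × (-81.2/1000 + 1) = 0.01123720 × 0.918800
R_sample = 0.0103247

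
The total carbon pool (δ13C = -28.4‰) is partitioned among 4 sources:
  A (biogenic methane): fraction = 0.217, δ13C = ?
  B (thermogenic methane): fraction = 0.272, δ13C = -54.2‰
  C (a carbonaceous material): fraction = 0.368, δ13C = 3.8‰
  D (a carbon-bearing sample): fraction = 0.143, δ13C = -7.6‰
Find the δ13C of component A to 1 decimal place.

-64.4‰

Isotope mass balance: δ_bulk = Σ fᵢ·δᵢ.
-28.4 = 0.217×δ_A + 0.272×(-54.2) + 0.368×(3.8) + 0.143×(-7.6)
0.217·δ_A = -28.4 − (-14.431) = -13.969
δ_A = -13.969 / 0.217 = -64.37‰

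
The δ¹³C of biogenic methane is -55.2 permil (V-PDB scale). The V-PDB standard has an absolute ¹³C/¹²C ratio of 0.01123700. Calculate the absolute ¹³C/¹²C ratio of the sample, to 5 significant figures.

R_sample = R_standard × (δ¹³C/1000 + 1)
R_sample = 0.01123700 × (-55.2/1000 + 1) = 0.01123700 × 0.944800
R_sample = 0.0106167

0.010617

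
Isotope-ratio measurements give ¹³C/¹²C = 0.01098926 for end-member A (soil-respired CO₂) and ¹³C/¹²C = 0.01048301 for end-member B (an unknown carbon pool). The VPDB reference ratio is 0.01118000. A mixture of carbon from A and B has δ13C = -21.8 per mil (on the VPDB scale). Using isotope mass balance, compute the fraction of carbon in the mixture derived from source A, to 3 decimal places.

0.895

δ_A = (0.01098926/0.01118000 − 1)×1000 = (0.982939 − 1)×1000 = -17.061 per mil
δ_B = (0.01048301/0.01118000 − 1)×1000 = (0.937657 − 1)×1000 = -62.343 per mil
f_A = (δ_mix − δ_B)/(δ_A − δ_B) = (-21.8 − (-62.343))/(-17.061 − (-62.343))
f_A = 40.543 / 45.282 = 0.8953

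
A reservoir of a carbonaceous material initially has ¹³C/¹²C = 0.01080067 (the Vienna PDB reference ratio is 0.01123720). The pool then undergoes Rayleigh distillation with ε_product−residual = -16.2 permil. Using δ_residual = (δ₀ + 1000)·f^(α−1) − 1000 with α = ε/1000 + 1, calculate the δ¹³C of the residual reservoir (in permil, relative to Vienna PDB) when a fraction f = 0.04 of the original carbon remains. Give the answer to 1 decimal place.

12.6 permil

δ₀ = (0.01080067/0.01123720 − 1)×1000 = (0.961153 − 1)×1000 = -38.847 permil
α − 1 = ε/1000 = -0.0162
f^(α−1) = 0.04^(-0.0162) = 1.053529
δ_res = (-38.847 + 1000) × 1.053529 − 1000 = 1012.603 − 1000 = 12.60 permil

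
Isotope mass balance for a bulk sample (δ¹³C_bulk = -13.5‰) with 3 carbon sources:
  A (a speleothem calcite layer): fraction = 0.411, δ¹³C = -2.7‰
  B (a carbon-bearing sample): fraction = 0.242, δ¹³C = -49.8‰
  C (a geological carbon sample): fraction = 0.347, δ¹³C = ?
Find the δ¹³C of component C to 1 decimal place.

Isotope mass balance: δ_bulk = Σ fᵢ·δᵢ.
-13.5 = 0.411×(-2.7) + 0.242×(-49.8) + 0.347×δ_C
0.347·δ_C = -13.5 − (-13.161) = -0.339
δ_C = -0.339 / 0.347 = -0.98‰

-1.0‰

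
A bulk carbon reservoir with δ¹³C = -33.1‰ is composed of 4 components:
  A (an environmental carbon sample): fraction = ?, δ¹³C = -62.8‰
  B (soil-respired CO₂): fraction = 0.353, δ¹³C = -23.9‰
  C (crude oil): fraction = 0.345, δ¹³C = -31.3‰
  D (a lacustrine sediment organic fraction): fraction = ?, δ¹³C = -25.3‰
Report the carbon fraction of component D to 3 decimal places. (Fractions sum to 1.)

Let f_D and f_A be the unknown fractions; fractions sum to 1 so f_D + f_A = 0.302.
Mass balance: Σ fᵢ·δᵢ = δ_bulk ⇒ f_D·(-25.3) + f_A·(-62.8) = -33.1 − (-19.235) = -13.865
Substitute f_A = 0.302 − f_D:
f_D·(-25.3 − -62.8) = -13.865 − 0.302×(-62.8) = 5.101
f_D = 5.101 / 37.5 = 0.1360

0.136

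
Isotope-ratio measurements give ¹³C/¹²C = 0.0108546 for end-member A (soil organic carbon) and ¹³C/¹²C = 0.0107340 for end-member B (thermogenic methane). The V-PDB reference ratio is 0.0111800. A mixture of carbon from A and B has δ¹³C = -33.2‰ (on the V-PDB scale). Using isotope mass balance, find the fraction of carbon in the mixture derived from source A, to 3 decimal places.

δ_A = (0.0108546/0.0111800 − 1)×1000 = (0.970894 − 1)×1000 = -29.106‰
δ_B = (0.0107340/0.0111800 − 1)×1000 = (0.960107 − 1)×1000 = -39.893‰
f_A = (δ_mix − δ_B)/(δ_A − δ_B) = (-33.2 − (-39.893))/(-29.106 − (-39.893))
f_A = 6.693 / 10.787 = 0.6204

0.620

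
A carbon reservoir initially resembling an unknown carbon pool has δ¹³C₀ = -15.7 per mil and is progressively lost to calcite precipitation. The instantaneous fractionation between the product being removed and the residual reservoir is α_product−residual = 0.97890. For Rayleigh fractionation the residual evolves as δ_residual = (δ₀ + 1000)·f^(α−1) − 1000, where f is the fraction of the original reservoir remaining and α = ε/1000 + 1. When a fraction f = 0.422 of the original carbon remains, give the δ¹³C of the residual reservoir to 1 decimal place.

Rayleigh residual: δ_res = (δ₀ + 1000)·f^(α−1) − 1000
α − 1 = -0.02110
f^(α−1) = 0.422^(-0.02110) = 1.018371
δ_res = (-15.7 + 1000) × 1.018371 − 1000 = 1002.382 − 1000 = 2.38 per mil

2.4 per mil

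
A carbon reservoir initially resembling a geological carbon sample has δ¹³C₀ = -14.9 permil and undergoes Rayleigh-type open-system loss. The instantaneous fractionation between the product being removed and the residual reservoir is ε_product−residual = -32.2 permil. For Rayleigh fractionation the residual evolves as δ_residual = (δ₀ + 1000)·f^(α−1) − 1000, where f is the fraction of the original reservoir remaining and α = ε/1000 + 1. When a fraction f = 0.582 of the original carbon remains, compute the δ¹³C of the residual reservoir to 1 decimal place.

Rayleigh residual: δ_res = (δ₀ + 1000)·f^(α−1) − 1000
α = ε/1000 + 1 = 0.96780, so α − 1 = -0.03220
f^(α−1) = 0.582^(-0.03220) = 1.017582
δ_res = (-14.9 + 1000) × 1.017582 − 1000 = 1002.420 − 1000 = 2.42 permil

2.4 permil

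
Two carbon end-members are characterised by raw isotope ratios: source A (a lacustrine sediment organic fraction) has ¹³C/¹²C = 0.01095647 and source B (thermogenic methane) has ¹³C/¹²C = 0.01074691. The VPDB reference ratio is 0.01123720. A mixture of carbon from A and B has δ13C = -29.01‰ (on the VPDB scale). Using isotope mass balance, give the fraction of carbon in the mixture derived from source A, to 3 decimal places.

0.784

δ_A = (0.01095647/0.01123720 − 1)×1000 = (0.975018 − 1)×1000 = -24.982‰
δ_B = (0.01074691/0.01123720 − 1)×1000 = (0.956369 − 1)×1000 = -43.631‰
f_A = (δ_mix − δ_B)/(δ_A − δ_B) = (-29.01 − (-43.631))/(-24.982 − (-43.631))
f_A = 14.621 / 18.649 = 0.7840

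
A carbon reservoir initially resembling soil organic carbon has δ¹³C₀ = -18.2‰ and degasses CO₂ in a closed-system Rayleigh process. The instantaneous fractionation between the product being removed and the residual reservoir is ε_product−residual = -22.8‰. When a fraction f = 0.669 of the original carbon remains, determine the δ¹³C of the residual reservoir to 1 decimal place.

-9.2‰

Rayleigh residual: δ_res = (δ₀ + 1000)·f^(α−1) − 1000
α = ε/1000 + 1 = 0.97720, so α − 1 = -0.02280
f^(α−1) = 0.669^(-0.02280) = 1.009207
δ_res = (-18.2 + 1000) × 1.009207 − 1000 = 990.840 − 1000 = -9.16‰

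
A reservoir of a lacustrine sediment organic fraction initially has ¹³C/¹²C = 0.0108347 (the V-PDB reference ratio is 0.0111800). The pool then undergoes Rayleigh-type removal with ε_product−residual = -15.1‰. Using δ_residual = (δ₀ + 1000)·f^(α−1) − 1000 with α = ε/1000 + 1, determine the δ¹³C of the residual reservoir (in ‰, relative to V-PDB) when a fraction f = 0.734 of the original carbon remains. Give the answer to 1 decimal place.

δ₀ = (0.0108347/0.0111800 − 1)×1000 = (0.969114 − 1)×1000 = -30.886‰
α − 1 = ε/1000 = -0.0151
f^(α−1) = 0.734^(-0.0151) = 1.004681
δ_res = (-30.886 + 1000) × 1.004681 − 1000 = 973.650 − 1000 = -26.35‰

-26.3‰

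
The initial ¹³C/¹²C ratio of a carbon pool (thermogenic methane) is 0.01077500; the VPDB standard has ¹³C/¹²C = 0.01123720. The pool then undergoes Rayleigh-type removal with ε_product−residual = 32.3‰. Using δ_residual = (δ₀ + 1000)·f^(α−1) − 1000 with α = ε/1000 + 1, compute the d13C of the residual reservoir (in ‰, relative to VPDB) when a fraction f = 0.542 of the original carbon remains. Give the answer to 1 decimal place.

δ₀ = (0.01077500/0.01123720 − 1)×1000 = (0.958869 − 1)×1000 = -41.131‰
α − 1 = ε/1000 = 0.0323
f^(α−1) = 0.542^(0.0323) = 0.980411
δ_res = (-41.131 + 1000) × 0.980411 − 1000 = 940.085 − 1000 = -59.91‰

-59.9‰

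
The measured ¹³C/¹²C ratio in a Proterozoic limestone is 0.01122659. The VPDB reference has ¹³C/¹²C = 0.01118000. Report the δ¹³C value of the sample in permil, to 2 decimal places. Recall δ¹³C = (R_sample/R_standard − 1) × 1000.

4.17 permil

δ¹³C = (R_sample / R_standard − 1) × 1000
R_sample / R_standard = 0.01122659 / 0.01118000 = 1.004167
δ¹³C = (1.004167 − 1) × 1000 = 4.167 permil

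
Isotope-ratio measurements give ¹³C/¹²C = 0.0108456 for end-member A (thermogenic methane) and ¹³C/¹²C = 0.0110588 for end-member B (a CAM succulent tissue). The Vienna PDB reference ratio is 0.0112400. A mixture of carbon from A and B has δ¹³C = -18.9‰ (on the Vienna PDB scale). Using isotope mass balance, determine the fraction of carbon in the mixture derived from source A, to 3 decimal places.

0.147

δ_A = (0.0108456/0.0112400 − 1)×1000 = (0.964911 − 1)×1000 = -35.089‰
δ_B = (0.0110588/0.0112400 − 1)×1000 = (0.983879 − 1)×1000 = -16.121‰
f_A = (δ_mix − δ_B)/(δ_A − δ_B) = (-18.9 − (-16.121))/(-35.089 − (-16.121))
f_A = -2.779 / -18.968 = 0.1465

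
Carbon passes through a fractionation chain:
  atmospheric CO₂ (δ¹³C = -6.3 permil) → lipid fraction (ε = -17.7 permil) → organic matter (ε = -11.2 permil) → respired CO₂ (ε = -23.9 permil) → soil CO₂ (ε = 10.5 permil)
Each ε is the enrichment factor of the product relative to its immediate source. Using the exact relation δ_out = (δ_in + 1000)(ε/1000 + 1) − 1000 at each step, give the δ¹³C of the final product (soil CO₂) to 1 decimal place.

-48.0 permil

step 1: δ = (-6.30 + 1000)·(-17.7/1000 + 1) − 1000 = -23.89 permil
step 2: δ = (-23.89 + 1000)·(-11.2/1000 + 1) − 1000 = -34.82 permil
step 3: δ = (-34.82 + 1000)·(-23.9/1000 + 1) − 1000 = -57.89 permil
step 4: δ = (-57.89 + 1000)·(10.5/1000 + 1) − 1000 = -48.00 permil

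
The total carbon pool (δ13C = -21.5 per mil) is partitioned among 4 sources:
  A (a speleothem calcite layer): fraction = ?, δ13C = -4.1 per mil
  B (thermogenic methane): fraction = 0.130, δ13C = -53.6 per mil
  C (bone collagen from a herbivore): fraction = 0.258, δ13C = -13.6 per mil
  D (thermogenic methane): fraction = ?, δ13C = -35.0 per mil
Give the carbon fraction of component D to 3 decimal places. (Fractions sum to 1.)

0.276

Let f_D and f_A be the unknown fractions; fractions sum to 1 so f_D + f_A = 0.612.
Mass balance: Σ fᵢ·δᵢ = δ_bulk ⇒ f_D·(-35.0) + f_A·(-4.1) = -21.5 − (-10.477) = -11.023
Substitute f_A = 0.612 − f_D:
f_D·(-35.0 − -4.1) = -11.023 − 0.612×(-4.1) = -8.514
f_D = -8.514 / -30.9 = 0.2755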